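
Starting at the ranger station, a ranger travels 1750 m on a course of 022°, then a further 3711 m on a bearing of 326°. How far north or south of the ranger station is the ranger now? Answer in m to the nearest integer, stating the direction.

Leg 1 (022°, 1750 m): east 1750 sin 22° = 655.56, north 1750 cos 22° = 1622.57
Leg 2 (326°, 3711 m): east 3711 sin 326° = -2075.16, north 3711 cos 326° = 3076.56
Net north component: 4699.13 m.

4699 m north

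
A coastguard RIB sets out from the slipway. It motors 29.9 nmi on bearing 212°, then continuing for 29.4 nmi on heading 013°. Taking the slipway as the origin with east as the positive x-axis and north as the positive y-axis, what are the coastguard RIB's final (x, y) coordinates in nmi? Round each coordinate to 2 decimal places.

(-9.23, 3.29)

Leg 1 (212°, 29.9 nmi): east 29.9 sin 212° = -15.84, north 29.9 cos 212° = -25.36
Leg 2 (013°, 29.4 nmi): east 29.4 sin 13° = 6.61, north 29.4 cos 13° = 28.65
Summing: -9.23 nmi east, 3.29 nmi north → (-9.23, 3.29).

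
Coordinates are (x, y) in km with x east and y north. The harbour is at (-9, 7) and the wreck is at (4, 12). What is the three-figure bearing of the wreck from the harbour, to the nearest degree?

069°

Δeast = 4 − -9 = 13.00; Δnorth = 12 − 7 = 5.00.
Bearing = atan2(Δeast, Δnorth) mod 360° = 68.96° ≈ 069°.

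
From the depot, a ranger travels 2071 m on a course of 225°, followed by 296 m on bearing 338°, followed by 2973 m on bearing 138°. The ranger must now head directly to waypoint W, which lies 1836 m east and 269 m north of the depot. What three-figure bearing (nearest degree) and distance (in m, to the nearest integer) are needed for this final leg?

021°, 3934 m

Leg 1 (225°, 2071 m): east 2071 sin 225° = -1464.42, north 2071 cos 225° = -1464.42
Leg 2 (338°, 296 m): east 296 sin 338° = -110.88, north 296 cos 338° = 274.45
Leg 3 (138°, 2973 m): east 2973 sin 138° = 1989.33, north 2973 cos 138° = -2209.37
Current position: (414.02, -3399.34). Target: (1836, 269). Remaining: Δeast = 1421.98, Δnorth = 3668.34.
Bearing = atan2(1421.98, 3668.34) mod 360° = 21.19°; distance = √((1421.98)² + (3668.34)²) = 3934.304 m.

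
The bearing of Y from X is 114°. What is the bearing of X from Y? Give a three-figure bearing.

294°

Back-bearing = 114° + 180° = 294°.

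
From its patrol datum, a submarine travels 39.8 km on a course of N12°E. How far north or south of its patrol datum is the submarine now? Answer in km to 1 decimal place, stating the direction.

Leg 1 (N12°E, 39.8 km): east 39.8 sin 12° = 8.27, north 39.8 cos 12° = 38.93
Net north component: 38.93 km.

38.9 km north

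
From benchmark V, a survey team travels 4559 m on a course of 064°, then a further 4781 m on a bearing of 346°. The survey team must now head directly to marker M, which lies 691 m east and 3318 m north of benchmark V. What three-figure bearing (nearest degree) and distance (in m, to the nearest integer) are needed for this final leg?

Leg 1 (064°, 4559 m): east 4559 sin 64° = 4097.60, north 4559 cos 64° = 1998.53
Leg 2 (346°, 4781 m): east 4781 sin 346° = -1156.63, north 4781 cos 346° = 4638.98
Current position: (2940.97, 6637.52). Target: (691, 3318). Remaining: Δeast = -2249.97, Δnorth = -3319.52.
Bearing = atan2(-2249.97, -3319.52) mod 360° = 214.13°; distance = √((-2249.97)² + (-3319.52)²) = 4010.185 m.

214°, 4010 m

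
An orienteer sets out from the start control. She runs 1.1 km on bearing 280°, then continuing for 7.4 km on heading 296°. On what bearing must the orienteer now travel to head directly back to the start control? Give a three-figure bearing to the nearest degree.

114°

Leg 1 (280°, 1.1 km): east 1.1 sin 280° = -1.08, north 1.1 cos 280° = 0.19
Leg 2 (296°, 7.4 km): east 7.4 sin 296° = -6.65, north 7.4 cos 296° = 3.24
Net displacement: -7.73 east, 3.43 north. Direction back to start is (7.73, -3.43): bearing = atan2(7.73, -3.43) mod 360° = 113.95° ≈ 114°.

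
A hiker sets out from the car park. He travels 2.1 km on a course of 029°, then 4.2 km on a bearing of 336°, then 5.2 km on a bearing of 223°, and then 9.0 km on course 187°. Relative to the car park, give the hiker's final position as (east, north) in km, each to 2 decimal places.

(-5.33, -7.06)

Leg 1 (029°, 2.1 km): east 2.1 sin 29° = 1.02, north 2.1 cos 29° = 1.84
Leg 2 (336°, 4.2 km): east 4.2 sin 336° = -1.71, north 4.2 cos 336° = 3.84
Leg 3 (223°, 5.2 km): east 5.2 sin 223° = -3.55, north 5.2 cos 223° = -3.80
Leg 4 (187°, 9.0 km): east 9.0 sin 187° = -1.10, north 9.0 cos 187° = -8.93
Summing: -5.33 km east, -7.06 km north → (-5.33, -7.06).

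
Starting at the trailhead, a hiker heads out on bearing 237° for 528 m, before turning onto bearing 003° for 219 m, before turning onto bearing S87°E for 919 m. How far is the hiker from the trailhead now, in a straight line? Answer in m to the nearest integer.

500 m

Leg 1 (237°, 528 m): east 528 sin 237° = -442.82, north 528 cos 237° = -287.57
Leg 2 (003°, 219 m): east 219 sin 3° = 11.46, north 219 cos 3° = 218.70
Leg 3 (S87°E, 919 m): east 919 sin 93° = 917.74, north 919 cos 93° = -48.10
Net: 486.38 east, -116.97 north. Distance = √((486.38)² + (-116.97)²) = 500.251 m.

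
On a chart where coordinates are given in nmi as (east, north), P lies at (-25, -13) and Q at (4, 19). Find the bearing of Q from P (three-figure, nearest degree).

Δeast = 4 − -25 = 29.00; Δnorth = 19 − -13 = 32.00.
Bearing = atan2(Δeast, Δnorth) mod 360° = 42.18° ≈ 042°.

042°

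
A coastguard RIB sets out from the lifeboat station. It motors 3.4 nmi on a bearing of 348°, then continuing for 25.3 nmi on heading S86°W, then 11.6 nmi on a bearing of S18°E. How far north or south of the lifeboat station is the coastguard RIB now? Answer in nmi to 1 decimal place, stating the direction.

9.5 nmi south

Leg 1 (348°, 3.4 nmi): east 3.4 sin 348° = -0.71, north 3.4 cos 348° = 3.33
Leg 2 (S86°W, 25.3 nmi): east 25.3 sin 266° = -25.24, north 25.3 cos 266° = -1.76
Leg 3 (S18°E, 11.6 nmi): east 11.6 sin 162° = 3.58, north 11.6 cos 162° = -11.03
Net north component: -9.47 nmi.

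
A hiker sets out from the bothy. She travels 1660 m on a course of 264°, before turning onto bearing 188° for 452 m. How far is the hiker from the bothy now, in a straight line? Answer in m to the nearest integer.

Leg 1 (264°, 1660 m): east 1660 sin 264° = -1650.91, north 1660 cos 264° = -173.52
Leg 2 (188°, 452 m): east 452 sin 188° = -62.91, north 452 cos 188° = -447.60
Net: -1713.81 east, -621.12 north. Distance = √((-1713.81)² + (-621.12)²) = 1822.894 m.

1823 m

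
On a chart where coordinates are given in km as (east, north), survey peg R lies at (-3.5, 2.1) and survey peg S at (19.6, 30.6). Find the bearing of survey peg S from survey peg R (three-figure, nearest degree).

039°

Δeast = 19.6 − -3.5 = 23.10; Δnorth = 30.6 − 2.1 = 28.50.
Bearing = atan2(Δeast, Δnorth) mod 360° = 39.03° ≈ 039°.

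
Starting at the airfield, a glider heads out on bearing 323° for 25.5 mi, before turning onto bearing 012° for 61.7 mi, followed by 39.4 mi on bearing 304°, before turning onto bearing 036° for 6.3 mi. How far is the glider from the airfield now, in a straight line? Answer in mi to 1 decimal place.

Leg 1 (323°, 25.5 mi): east 25.5 sin 323° = -15.35, north 25.5 cos 323° = 20.37
Leg 2 (012°, 61.7 mi): east 61.7 sin 12° = 12.83, north 61.7 cos 12° = 60.35
Leg 3 (304°, 39.4 mi): east 39.4 sin 304° = -32.66, north 39.4 cos 304° = 22.03
Leg 4 (036°, 6.3 mi): east 6.3 sin 36° = 3.70, north 6.3 cos 36° = 5.10
Net: -31.48 east, 107.85 north. Distance = √((-31.48)² + (107.85)²) = 112.346 mi.

112.3 mi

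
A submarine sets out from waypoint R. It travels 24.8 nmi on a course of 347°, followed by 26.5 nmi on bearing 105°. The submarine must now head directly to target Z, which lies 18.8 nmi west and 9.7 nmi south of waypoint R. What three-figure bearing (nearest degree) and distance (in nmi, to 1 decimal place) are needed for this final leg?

Leg 1 (347°, 24.8 nmi): east 24.8 sin 347° = -5.58, north 24.8 cos 347° = 24.16
Leg 2 (105°, 26.5 nmi): east 26.5 sin 105° = 25.60, north 26.5 cos 105° = -6.86
Current position: (20.02, 17.31). Target: (-18.8, -9.7). Remaining: Δeast = -38.82, Δnorth = -27.01.
Bearing = atan2(-38.82, -27.01) mod 360° = 235.17°; distance = √((-38.82)² + (-27.01)²) = 47.288 nmi.

235°, 47.3 nmi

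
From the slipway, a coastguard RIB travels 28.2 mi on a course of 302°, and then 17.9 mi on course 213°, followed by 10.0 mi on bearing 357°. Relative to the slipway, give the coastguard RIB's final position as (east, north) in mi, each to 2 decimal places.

Leg 1 (302°, 28.2 mi): east 28.2 sin 302° = -23.91, north 28.2 cos 302° = 14.94
Leg 2 (213°, 17.9 mi): east 17.9 sin 213° = -9.75, north 17.9 cos 213° = -15.01
Leg 3 (357°, 10.0 mi): east 10.0 sin 357° = -0.52, north 10.0 cos 357° = 9.99
Summing: -34.19 mi east, 9.92 mi north → (-34.19, 9.92).

(-34.19, 9.92)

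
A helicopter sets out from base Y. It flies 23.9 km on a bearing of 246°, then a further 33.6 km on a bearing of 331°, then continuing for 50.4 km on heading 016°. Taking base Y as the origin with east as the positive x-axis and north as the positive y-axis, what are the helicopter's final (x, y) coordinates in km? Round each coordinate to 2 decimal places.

Leg 1 (246°, 23.9 km): east 23.9 sin 246° = -21.83, north 23.9 cos 246° = -9.72
Leg 2 (331°, 33.6 km): east 33.6 sin 331° = -16.29, north 33.6 cos 331° = 29.39
Leg 3 (016°, 50.4 km): east 50.4 sin 16° = 13.89, north 50.4 cos 16° = 48.45
Summing: -24.23 km east, 68.11 km north → (-24.23, 68.11).

(-24.23, 68.11)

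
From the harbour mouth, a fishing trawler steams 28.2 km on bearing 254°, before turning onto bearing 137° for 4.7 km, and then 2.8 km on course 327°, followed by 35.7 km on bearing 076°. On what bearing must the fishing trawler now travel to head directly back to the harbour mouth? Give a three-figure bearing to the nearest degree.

271°

Leg 1 (254°, 28.2 km): east 28.2 sin 254° = -27.11, north 28.2 cos 254° = -7.77
Leg 2 (137°, 4.7 km): east 4.7 sin 137° = 3.21, north 4.7 cos 137° = -3.44
Leg 3 (327°, 2.8 km): east 2.8 sin 327° = -1.52, north 2.8 cos 327° = 2.35
Leg 4 (076°, 35.7 km): east 35.7 sin 76° = 34.64, north 35.7 cos 76° = 8.64
Net displacement: 9.21 east, -0.23 north. Direction back to start is (-9.21, 0.23): bearing = atan2(-9.21, 0.23) mod 360° = 271.40° ≈ 271°.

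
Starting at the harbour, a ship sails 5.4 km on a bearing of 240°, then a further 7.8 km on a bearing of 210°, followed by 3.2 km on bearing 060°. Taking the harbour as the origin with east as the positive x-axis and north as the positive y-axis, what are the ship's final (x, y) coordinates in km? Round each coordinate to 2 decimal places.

Leg 1 (240°, 5.4 km): east 5.4 sin 240° = -4.68, north 5.4 cos 240° = -2.70
Leg 2 (210°, 7.8 km): east 7.8 sin 210° = -3.90, north 7.8 cos 210° = -6.75
Leg 3 (060°, 3.2 km): east 3.2 sin 60° = 2.77, north 3.2 cos 60° = 1.60
Summing: -5.81 km east, -7.85 km north → (-5.81, -7.85).

(-5.81, -7.85)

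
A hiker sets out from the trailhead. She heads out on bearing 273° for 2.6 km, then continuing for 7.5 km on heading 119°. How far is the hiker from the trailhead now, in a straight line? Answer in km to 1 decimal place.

Leg 1 (273°, 2.6 km): east 2.6 sin 273° = -2.60, north 2.6 cos 273° = 0.14
Leg 2 (119°, 7.5 km): east 7.5 sin 119° = 6.56, north 7.5 cos 119° = -3.64
Net: 3.96 east, -3.50 north. Distance = √((3.96)² + (-3.50)²) = 5.287 km.

5.3 km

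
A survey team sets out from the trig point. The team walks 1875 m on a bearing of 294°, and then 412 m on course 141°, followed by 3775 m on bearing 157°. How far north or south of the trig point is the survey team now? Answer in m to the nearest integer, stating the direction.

3032 m south

Leg 1 (294°, 1875 m): east 1875 sin 294° = -1712.90, north 1875 cos 294° = 762.63
Leg 2 (141°, 412 m): east 412 sin 141° = 259.28, north 412 cos 141° = -320.18
Leg 3 (157°, 3775 m): east 3775 sin 157° = 1475.01, north 3775 cos 157° = -3474.91
Net north component: -3032.46 m.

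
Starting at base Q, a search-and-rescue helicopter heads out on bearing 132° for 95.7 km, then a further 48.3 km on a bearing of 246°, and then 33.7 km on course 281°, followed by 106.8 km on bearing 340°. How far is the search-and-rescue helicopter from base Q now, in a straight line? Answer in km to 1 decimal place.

48.5 km

Leg 1 (132°, 95.7 km): east 95.7 sin 132° = 71.12, north 95.7 cos 132° = -64.04
Leg 2 (246°, 48.3 km): east 48.3 sin 246° = -44.12, north 48.3 cos 246° = -19.65
Leg 3 (281°, 33.7 km): east 33.7 sin 281° = -33.08, north 33.7 cos 281° = 6.43
Leg 4 (340°, 106.8 km): east 106.8 sin 340° = -36.53, north 106.8 cos 340° = 100.36
Net: -42.61 east, 23.11 north. Distance = √((-42.61)² + (23.11)²) = 48.476 km.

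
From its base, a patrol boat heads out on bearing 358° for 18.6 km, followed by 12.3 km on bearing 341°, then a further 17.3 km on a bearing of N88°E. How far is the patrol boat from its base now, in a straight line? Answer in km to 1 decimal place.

33.3 km

Leg 1 (358°, 18.6 km): east 18.6 sin 358° = -0.65, north 18.6 cos 358° = 18.59
Leg 2 (341°, 12.3 km): east 12.3 sin 341° = -4.00, north 12.3 cos 341° = 11.63
Leg 3 (N88°E, 17.3 km): east 17.3 sin 88° = 17.29, north 17.3 cos 88° = 0.60
Net: 12.64 east, 30.82 north. Distance = √((12.64)² + (30.82)²) = 33.312 km.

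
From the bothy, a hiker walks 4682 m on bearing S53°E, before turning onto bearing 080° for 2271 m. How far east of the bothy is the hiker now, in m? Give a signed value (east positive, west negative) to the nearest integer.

Leg 1 (S53°E, 4682 m): east 4682 sin 127° = 3739.21, north 4682 cos 127° = -2817.70
Leg 2 (080°, 2271 m): east 2271 sin 80° = 2236.50, north 2271 cos 80° = 394.36
Net east component: 5975.71 m.

5976 m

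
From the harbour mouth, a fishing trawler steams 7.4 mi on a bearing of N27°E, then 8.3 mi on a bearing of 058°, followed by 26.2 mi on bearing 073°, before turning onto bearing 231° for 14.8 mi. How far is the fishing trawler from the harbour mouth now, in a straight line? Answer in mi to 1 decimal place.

25.7 mi

Leg 1 (N27°E, 7.4 mi): east 7.4 sin 27° = 3.36, north 7.4 cos 27° = 6.59
Leg 2 (058°, 8.3 mi): east 8.3 sin 58° = 7.04, north 8.3 cos 58° = 4.40
Leg 3 (073°, 26.2 mi): east 26.2 sin 73° = 25.06, north 26.2 cos 73° = 7.66
Leg 4 (231°, 14.8 mi): east 14.8 sin 231° = -11.50, north 14.8 cos 231° = -9.31
Net: 23.95 east, 9.34 north. Distance = √((23.95)² + (9.34)²) = 25.708 mi.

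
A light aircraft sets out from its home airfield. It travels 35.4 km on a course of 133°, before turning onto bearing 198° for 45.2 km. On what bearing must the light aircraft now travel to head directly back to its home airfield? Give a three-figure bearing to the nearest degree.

Leg 1 (133°, 35.4 km): east 35.4 sin 133° = 25.89, north 35.4 cos 133° = -24.14
Leg 2 (198°, 45.2 km): east 45.2 sin 198° = -13.97, north 45.2 cos 198° = -42.99
Net displacement: 11.92 east, -67.13 north. Direction back to start is (-11.92, 67.13): bearing = atan2(-11.92, 67.13) mod 360° = 349.93° ≈ 350°.

350°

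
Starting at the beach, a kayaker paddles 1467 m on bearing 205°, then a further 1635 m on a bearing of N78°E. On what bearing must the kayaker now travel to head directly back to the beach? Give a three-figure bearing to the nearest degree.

Leg 1 (205°, 1467 m): east 1467 sin 205° = -619.98, north 1467 cos 205° = -1329.55
Leg 2 (N78°E, 1635 m): east 1635 sin 78° = 1599.27, north 1635 cos 78° = 339.94
Net displacement: 979.29 east, -989.62 north. Direction back to start is (-979.29, 989.62): bearing = atan2(-979.29, 989.62) mod 360° = 315.30° ≈ 315°.

315°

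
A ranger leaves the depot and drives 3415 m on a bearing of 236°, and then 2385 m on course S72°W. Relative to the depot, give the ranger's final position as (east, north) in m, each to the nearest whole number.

(-5099, -2647)

Leg 1 (236°, 3415 m): east 3415 sin 236° = -2831.16, north 3415 cos 236° = -1909.64
Leg 2 (S72°W, 2385 m): east 2385 sin 252° = -2268.27, north 2385 cos 252° = -737.01
Summing: -5099.43 m east, -2646.65 m north → (-5099, -2647).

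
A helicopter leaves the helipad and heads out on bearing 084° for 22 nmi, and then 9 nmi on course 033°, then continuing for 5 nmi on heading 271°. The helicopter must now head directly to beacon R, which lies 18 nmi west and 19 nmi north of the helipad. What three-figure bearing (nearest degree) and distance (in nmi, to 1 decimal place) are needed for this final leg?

Leg 1 (084°, 22 nmi): east 22 sin 84° = 21.88, north 22 cos 84° = 2.30
Leg 2 (033°, 9 nmi): east 9 sin 33° = 4.90, north 9 cos 33° = 7.55
Leg 3 (271°, 5 nmi): east 5 sin 271° = -5.00, north 5 cos 271° = 0.09
Current position: (21.78, 9.93). Target: (-18, 19). Remaining: Δeast = -39.78, Δnorth = 9.07.
Bearing = atan2(-39.78, 9.07) mod 360° = 282.84°; distance = √((-39.78)² + (9.07)²) = 40.802 nmi.

283°, 40.8 nmi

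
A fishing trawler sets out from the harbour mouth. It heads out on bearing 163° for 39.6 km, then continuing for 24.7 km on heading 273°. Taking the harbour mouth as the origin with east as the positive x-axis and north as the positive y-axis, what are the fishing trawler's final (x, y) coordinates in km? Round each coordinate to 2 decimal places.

(-13.09, -36.58)

Leg 1 (163°, 39.6 km): east 39.6 sin 163° = 11.58, north 39.6 cos 163° = -37.87
Leg 2 (273°, 24.7 km): east 24.7 sin 273° = -24.67, north 24.7 cos 273° = 1.29
Summing: -13.09 km east, -36.58 km north → (-13.09, -36.58).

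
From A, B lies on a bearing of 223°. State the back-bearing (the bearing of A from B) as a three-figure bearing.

Back-bearing = 223° − 180° = 043°.

043°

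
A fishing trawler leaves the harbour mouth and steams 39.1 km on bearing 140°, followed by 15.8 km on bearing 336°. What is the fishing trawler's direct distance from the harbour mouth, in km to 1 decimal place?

24.3 km

Leg 1 (140°, 39.1 km): east 39.1 sin 140° = 25.13, north 39.1 cos 140° = -29.95
Leg 2 (336°, 15.8 km): east 15.8 sin 336° = -6.43, north 15.8 cos 336° = 14.43
Net: 18.71 east, -15.52 north. Distance = √((18.71)² + (-15.52)²) = 24.305 km.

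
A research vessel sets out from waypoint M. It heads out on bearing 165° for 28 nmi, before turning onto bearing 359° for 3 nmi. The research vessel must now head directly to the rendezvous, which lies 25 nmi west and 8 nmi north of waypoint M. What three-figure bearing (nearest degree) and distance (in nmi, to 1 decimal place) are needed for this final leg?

Leg 1 (165°, 28 nmi): east 28 sin 165° = 7.25, north 28 cos 165° = -27.05
Leg 2 (359°, 3 nmi): east 3 sin 359° = -0.05, north 3 cos 359° = 3.00
Current position: (7.19, -24.05). Target: (-25, 8). Remaining: Δeast = -32.19, Δnorth = 32.05.
Bearing = atan2(-32.19, 32.05) mod 360° = 314.87°; distance = √((-32.19)² + (32.05)²) = 45.425 nmi.

315°, 45.4 nmi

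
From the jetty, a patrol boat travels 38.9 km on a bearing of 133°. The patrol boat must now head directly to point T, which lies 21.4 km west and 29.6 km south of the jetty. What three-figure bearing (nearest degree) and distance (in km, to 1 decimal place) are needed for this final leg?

Leg 1 (133°, 38.9 km): east 38.9 sin 133° = 28.45, north 38.9 cos 133° = -26.53
Current position: (28.45, -26.53). Target: (-21.4, -29.6). Remaining: Δeast = -49.85, Δnorth = -3.07.
Bearing = atan2(-49.85, -3.07) mod 360° = 266.48°; distance = √((-49.85)² + (-3.07)²) = 49.944 km.

266°, 49.9 km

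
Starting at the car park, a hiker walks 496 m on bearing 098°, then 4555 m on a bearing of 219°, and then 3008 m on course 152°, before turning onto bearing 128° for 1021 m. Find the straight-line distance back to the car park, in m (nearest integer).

6895 m

Leg 1 (098°, 496 m): east 496 sin 98° = 491.17, north 496 cos 98° = -69.03
Leg 2 (219°, 4555 m): east 4555 sin 219° = -2866.55, north 4555 cos 219° = -3539.90
Leg 3 (152°, 3008 m): east 3008 sin 152° = 1412.17, north 3008 cos 152° = -2655.91
Leg 4 (128°, 1021 m): east 1021 sin 128° = 804.56, north 1021 cos 128° = -628.59
Net: -158.65 east, -6893.43 north. Distance = √((-158.65)² + (-6893.43)²) = 6895.252 m.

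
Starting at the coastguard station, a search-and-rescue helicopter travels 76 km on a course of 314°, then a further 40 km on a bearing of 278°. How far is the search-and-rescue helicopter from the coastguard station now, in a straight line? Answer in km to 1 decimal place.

Leg 1 (314°, 76 km): east 76 sin 314° = -54.67, north 76 cos 314° = 52.79
Leg 2 (278°, 40 km): east 40 sin 278° = -39.61, north 40 cos 278° = 5.57
Net: -94.28 east, 58.36 north. Distance = √((-94.28)² + (58.36)²) = 110.882 km.

110.9 km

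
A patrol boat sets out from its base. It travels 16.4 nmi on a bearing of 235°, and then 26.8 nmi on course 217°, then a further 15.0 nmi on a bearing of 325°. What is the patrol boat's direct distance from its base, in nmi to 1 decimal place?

Leg 1 (235°, 16.4 nmi): east 16.4 sin 235° = -13.43, north 16.4 cos 235° = -9.41
Leg 2 (217°, 26.8 nmi): east 26.8 sin 217° = -16.13, north 26.8 cos 217° = -21.40
Leg 3 (325°, 15.0 nmi): east 15.0 sin 325° = -8.60, north 15.0 cos 325° = 12.29
Net: -38.17 east, -18.52 north. Distance = √((-38.17)² + (-18.52)²) = 42.424 nmi.

42.4 nmi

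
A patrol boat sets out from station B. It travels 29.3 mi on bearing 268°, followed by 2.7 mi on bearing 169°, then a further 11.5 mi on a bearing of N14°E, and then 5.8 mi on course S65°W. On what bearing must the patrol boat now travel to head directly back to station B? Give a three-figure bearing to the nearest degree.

Leg 1 (268°, 29.3 mi): east 29.3 sin 268° = -29.28, north 29.3 cos 268° = -1.02
Leg 2 (169°, 2.7 mi): east 2.7 sin 169° = 0.52, north 2.7 cos 169° = -2.65
Leg 3 (N14°E, 11.5 mi): east 11.5 sin 14° = 2.78, north 11.5 cos 14° = 11.16
Leg 4 (S65°W, 5.8 mi): east 5.8 sin 245° = -5.26, north 5.8 cos 245° = -2.45
Net displacement: -31.24 east, 5.03 north. Direction back to start is (31.24, -5.03): bearing = atan2(31.24, -5.03) mod 360° = 99.15° ≈ 099°.

099°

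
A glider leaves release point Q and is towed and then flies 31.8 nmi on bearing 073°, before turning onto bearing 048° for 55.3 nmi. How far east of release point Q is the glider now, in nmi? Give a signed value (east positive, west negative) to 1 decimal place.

71.5 nmi

Leg 1 (073°, 31.8 nmi): east 31.8 sin 73° = 30.41, north 31.8 cos 73° = 9.30
Leg 2 (048°, 55.3 nmi): east 55.3 sin 48° = 41.10, north 55.3 cos 48° = 37.00
Net east component: 71.51 nmi.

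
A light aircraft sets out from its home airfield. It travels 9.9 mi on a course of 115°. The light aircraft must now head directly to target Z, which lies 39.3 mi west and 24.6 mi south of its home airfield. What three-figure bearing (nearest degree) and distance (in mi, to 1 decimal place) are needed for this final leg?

Leg 1 (115°, 9.9 mi): east 9.9 sin 115° = 8.97, north 9.9 cos 115° = -4.18
Current position: (8.97, -4.18). Target: (-39.3, -24.6). Remaining: Δeast = -48.27, Δnorth = -20.42.
Bearing = atan2(-48.27, -20.42) mod 360° = 247.07°; distance = √((-48.27)² + (-20.42)²) = 52.412 mi.

247°, 52.4 mi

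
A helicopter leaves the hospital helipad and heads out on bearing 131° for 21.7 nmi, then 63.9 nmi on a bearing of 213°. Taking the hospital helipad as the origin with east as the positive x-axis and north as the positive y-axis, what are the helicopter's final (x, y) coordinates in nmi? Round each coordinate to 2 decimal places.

(-18.43, -67.83)

Leg 1 (131°, 21.7 nmi): east 21.7 sin 131° = 16.38, north 21.7 cos 131° = -14.24
Leg 2 (213°, 63.9 nmi): east 63.9 sin 213° = -34.80, north 63.9 cos 213° = -53.59
Summing: -18.43 nmi east, -67.83 nmi north → (-18.43, -67.83).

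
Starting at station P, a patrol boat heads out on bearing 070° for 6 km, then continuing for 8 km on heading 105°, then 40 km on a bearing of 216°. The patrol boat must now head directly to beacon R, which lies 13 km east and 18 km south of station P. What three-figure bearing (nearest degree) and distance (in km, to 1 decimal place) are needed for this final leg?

Leg 1 (070°, 6 km): east 6 sin 70° = 5.64, north 6 cos 70° = 2.05
Leg 2 (105°, 8 km): east 8 sin 105° = 7.73, north 8 cos 105° = -2.07
Leg 3 (216°, 40 km): east 40 sin 216° = -23.51, north 40 cos 216° = -32.36
Current position: (-10.15, -32.38). Target: (13, -18). Remaining: Δeast = 23.15, Δnorth = 14.38.
Bearing = atan2(23.15, 14.38) mod 360° = 58.15°; distance = √((23.15)² + (14.38)²) = 27.249 km.

058°, 27.2 km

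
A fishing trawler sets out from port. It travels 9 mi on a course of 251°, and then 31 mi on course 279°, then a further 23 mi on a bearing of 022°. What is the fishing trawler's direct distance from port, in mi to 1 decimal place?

38.4 mi

Leg 1 (251°, 9 mi): east 9 sin 251° = -8.51, north 9 cos 251° = -2.93
Leg 2 (279°, 31 mi): east 31 sin 279° = -30.62, north 31 cos 279° = 4.85
Leg 3 (022°, 23 mi): east 23 sin 22° = 8.62, north 23 cos 22° = 21.33
Net: -30.51 east, 23.24 north. Distance = √((-30.51)² + (23.24)²) = 38.357 mi.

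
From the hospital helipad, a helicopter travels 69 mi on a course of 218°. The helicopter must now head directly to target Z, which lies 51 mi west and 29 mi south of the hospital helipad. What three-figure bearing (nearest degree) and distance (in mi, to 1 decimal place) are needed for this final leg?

341°, 26.8 mi

Leg 1 (218°, 69 mi): east 69 sin 218° = -42.48, north 69 cos 218° = -54.37
Current position: (-42.48, -54.37). Target: (-51, -29). Remaining: Δeast = -8.52, Δnorth = 25.37.
Bearing = atan2(-8.52, 25.37) mod 360° = 341.44°; distance = √((-8.52)² + (25.37)²) = 26.765 mi.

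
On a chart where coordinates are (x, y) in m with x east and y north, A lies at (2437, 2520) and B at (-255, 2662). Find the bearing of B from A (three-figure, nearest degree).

273°

Δeast = -255 − 2437 = -2692.00; Δnorth = 2662 − 2520 = 142.00.
Bearing = atan2(Δeast, Δnorth) mod 360° = 273.02° ≈ 273°.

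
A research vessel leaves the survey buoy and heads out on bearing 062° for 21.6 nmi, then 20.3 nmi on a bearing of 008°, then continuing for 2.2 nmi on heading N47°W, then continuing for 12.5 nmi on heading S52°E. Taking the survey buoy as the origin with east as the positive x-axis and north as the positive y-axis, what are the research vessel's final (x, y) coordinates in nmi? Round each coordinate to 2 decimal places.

(30.14, 24.05)

Leg 1 (062°, 21.6 nmi): east 21.6 sin 62° = 19.07, north 21.6 cos 62° = 10.14
Leg 2 (008°, 20.3 nmi): east 20.3 sin 8° = 2.83, north 20.3 cos 8° = 20.10
Leg 3 (N47°W, 2.2 nmi): east 2.2 sin 313° = -1.61, north 2.2 cos 313° = 1.50
Leg 4 (S52°E, 12.5 nmi): east 12.5 sin 128° = 9.85, north 12.5 cos 128° = -7.70
Summing: 30.14 nmi east, 24.05 nmi north → (30.14, 24.05).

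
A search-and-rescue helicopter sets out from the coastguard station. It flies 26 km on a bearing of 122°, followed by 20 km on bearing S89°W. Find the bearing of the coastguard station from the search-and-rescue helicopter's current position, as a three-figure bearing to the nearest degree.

352°

Leg 1 (122°, 26 km): east 26 sin 122° = 22.05, north 26 cos 122° = -13.78
Leg 2 (S89°W, 20 km): east 20 sin 269° = -20.00, north 20 cos 269° = -0.35
Net displacement: 2.05 east, -14.13 north. Direction back to start is (-2.05, 14.13): bearing = atan2(-2.05, 14.13) mod 360° = 351.73° ≈ 352°.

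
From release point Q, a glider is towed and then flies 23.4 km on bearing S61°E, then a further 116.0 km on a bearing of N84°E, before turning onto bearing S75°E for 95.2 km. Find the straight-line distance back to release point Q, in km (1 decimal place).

Leg 1 (S61°E, 23.4 km): east 23.4 sin 119° = 20.47, north 23.4 cos 119° = -11.34
Leg 2 (N84°E, 116.0 km): east 116.0 sin 84° = 115.36, north 116.0 cos 84° = 12.13
Leg 3 (S75°E, 95.2 km): east 95.2 sin 105° = 91.96, north 95.2 cos 105° = -24.64
Net: 227.79 east, -23.86 north. Distance = √((227.79)² + (-23.86)²) = 229.033 km.

229.0 km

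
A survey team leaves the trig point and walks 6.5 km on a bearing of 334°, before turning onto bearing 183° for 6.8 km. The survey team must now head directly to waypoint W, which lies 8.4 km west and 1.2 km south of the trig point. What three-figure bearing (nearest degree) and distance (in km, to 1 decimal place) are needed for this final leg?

Leg 1 (334°, 6.5 km): east 6.5 sin 334° = -2.85, north 6.5 cos 334° = 5.84
Leg 2 (183°, 6.8 km): east 6.8 sin 183° = -0.36, north 6.8 cos 183° = -6.79
Current position: (-3.21, -0.95). Target: (-8.4, -1.2). Remaining: Δeast = -5.19, Δnorth = -0.25.
Bearing = atan2(-5.19, -0.25) mod 360° = 267.23°; distance = √((-5.19)² + (-0.25)²) = 5.201 km.

267°, 5.2 km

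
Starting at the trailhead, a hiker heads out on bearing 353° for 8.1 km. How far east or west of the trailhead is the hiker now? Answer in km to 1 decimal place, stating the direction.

Leg 1 (353°, 8.1 km): east 8.1 sin 353° = -0.99, north 8.1 cos 353° = 8.04
Net east component: -0.99 km.

1.0 km west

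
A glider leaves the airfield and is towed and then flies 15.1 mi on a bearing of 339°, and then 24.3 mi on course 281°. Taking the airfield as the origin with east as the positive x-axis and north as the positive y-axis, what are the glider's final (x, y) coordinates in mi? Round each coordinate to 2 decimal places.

Leg 1 (339°, 15.1 mi): east 15.1 sin 339° = -5.41, north 15.1 cos 339° = 14.10
Leg 2 (281°, 24.3 mi): east 24.3 sin 281° = -23.85, north 24.3 cos 281° = 4.64
Summing: -29.26 mi east, 18.73 mi north → (-29.26, 18.73).

(-29.26, 18.73)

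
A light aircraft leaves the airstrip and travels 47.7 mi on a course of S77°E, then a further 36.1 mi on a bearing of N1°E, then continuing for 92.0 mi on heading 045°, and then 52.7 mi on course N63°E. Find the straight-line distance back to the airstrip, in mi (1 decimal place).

Leg 1 (S77°E, 47.7 mi): east 47.7 sin 103° = 46.48, north 47.7 cos 103° = -10.73
Leg 2 (N1°E, 36.1 mi): east 36.1 sin 1° = 0.63, north 36.1 cos 1° = 36.09
Leg 3 (045°, 92.0 mi): east 92.0 sin 45° = 65.05, north 92.0 cos 45° = 65.05
Leg 4 (N63°E, 52.7 mi): east 52.7 sin 63° = 46.96, north 52.7 cos 63° = 23.93
Net: 159.12 east, 114.34 north. Distance = √((159.12)² + (114.34)²) = 195.941 mi.

195.9 mi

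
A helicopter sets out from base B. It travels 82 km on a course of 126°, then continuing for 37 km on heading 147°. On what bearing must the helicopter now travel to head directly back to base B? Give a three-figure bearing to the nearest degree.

Leg 1 (126°, 82 km): east 82 sin 126° = 66.34, north 82 cos 126° = -48.20
Leg 2 (147°, 37 km): east 37 sin 147° = 20.15, north 37 cos 147° = -31.03
Net displacement: 86.49 east, -79.23 north. Direction back to start is (-86.49, 79.23): bearing = atan2(-86.49, 79.23) mod 360° = 312.49° ≈ 312°.

312°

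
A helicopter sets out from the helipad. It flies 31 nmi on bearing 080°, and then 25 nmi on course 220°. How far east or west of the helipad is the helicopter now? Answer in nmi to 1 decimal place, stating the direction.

Leg 1 (080°, 31 nmi): east 31 sin 80° = 30.53, north 31 cos 80° = 5.38
Leg 2 (220°, 25 nmi): east 25 sin 220° = -16.07, north 25 cos 220° = -19.15
Net east component: 14.46 nmi.

14.5 nmi east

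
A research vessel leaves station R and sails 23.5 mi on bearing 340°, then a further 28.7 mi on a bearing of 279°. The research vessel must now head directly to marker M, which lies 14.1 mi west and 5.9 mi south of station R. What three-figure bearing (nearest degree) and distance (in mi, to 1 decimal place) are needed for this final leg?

146°, 39.4 mi

Leg 1 (340°, 23.5 mi): east 23.5 sin 340° = -8.04, north 23.5 cos 340° = 22.08
Leg 2 (279°, 28.7 mi): east 28.7 sin 279° = -28.35, north 28.7 cos 279° = 4.49
Current position: (-36.38, 26.57). Target: (-14.1, -5.9). Remaining: Δeast = 22.28, Δnorth = -32.47.
Bearing = atan2(22.28, -32.47) mod 360° = 145.54°; distance = √((22.28)² + (-32.47)²) = 39.383 mi.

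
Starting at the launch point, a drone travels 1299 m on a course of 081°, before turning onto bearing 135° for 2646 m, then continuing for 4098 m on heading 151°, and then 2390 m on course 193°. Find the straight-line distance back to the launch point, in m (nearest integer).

8869 m

Leg 1 (081°, 1299 m): east 1299 sin 81° = 1283.01, north 1299 cos 81° = 203.21
Leg 2 (135°, 2646 m): east 2646 sin 135° = 1871.00, north 2646 cos 135° = -1871.00
Leg 3 (151°, 4098 m): east 4098 sin 151° = 1986.75, north 4098 cos 151° = -3584.19
Leg 4 (193°, 2390 m): east 2390 sin 193° = -537.63, north 2390 cos 193° = -2328.74
Net: 4603.13 east, -7580.73 north. Distance = √((4603.13)² + (-7580.73)²) = 8868.838 m.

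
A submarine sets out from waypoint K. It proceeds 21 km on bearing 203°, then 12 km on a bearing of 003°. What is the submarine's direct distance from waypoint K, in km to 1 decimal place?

10.6 km

Leg 1 (203°, 21 km): east 21 sin 203° = -8.21, north 21 cos 203° = -19.33
Leg 2 (003°, 12 km): east 12 sin 3° = 0.63, north 12 cos 3° = 11.98
Net: -7.58 east, -7.35 north. Distance = √((-7.58)² + (-7.35)²) = 10.554 km.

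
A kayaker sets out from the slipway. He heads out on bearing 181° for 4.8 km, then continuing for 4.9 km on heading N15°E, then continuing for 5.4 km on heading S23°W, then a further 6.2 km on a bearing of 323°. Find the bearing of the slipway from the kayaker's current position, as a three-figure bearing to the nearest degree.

089°

Leg 1 (181°, 4.8 km): east 4.8 sin 181° = -0.08, north 4.8 cos 181° = -4.80
Leg 2 (N15°E, 4.9 km): east 4.9 sin 15° = 1.27, north 4.9 cos 15° = 4.73
Leg 3 (S23°W, 5.4 km): east 5.4 sin 203° = -2.11, north 5.4 cos 203° = -4.97
Leg 4 (323°, 6.2 km): east 6.2 sin 323° = -3.73, north 6.2 cos 323° = 4.95
Net displacement: -4.66 east, -0.09 north. Direction back to start is (4.66, 0.09): bearing = atan2(4.66, 0.09) mod 360° = 88.95° ≈ 089°.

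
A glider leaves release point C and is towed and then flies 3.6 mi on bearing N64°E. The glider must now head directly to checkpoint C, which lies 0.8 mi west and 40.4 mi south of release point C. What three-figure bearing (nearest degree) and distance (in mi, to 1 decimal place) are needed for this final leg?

185°, 42.2 mi

Leg 1 (N64°E, 3.6 mi): east 3.6 sin 64° = 3.24, north 3.6 cos 64° = 1.58
Current position: (3.24, 1.58). Target: (-0.8, -40.4). Remaining: Δeast = -4.04, Δnorth = -41.98.
Bearing = atan2(-4.04, -41.98) mod 360° = 185.49°; distance = √((-4.04)² + (-41.98)²) = 42.172 mi.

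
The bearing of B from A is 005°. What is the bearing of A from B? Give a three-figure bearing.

Back-bearing = 005° + 180° = 185°.

185°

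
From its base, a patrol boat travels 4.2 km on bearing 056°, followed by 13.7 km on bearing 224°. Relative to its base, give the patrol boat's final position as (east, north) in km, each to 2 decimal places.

(-6.03, -7.51)

Leg 1 (056°, 4.2 km): east 4.2 sin 56° = 3.48, north 4.2 cos 56° = 2.35
Leg 2 (224°, 13.7 km): east 13.7 sin 224° = -9.52, north 13.7 cos 224° = -9.85
Summing: -6.03 km east, -7.51 km north → (-6.03, -7.51).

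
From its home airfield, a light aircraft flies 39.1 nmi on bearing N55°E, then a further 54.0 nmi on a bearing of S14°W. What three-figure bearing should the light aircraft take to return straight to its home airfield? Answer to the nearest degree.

Leg 1 (N55°E, 39.1 nmi): east 39.1 sin 55° = 32.03, north 39.1 cos 55° = 22.43
Leg 2 (S14°W, 54.0 nmi): east 54.0 sin 194° = -13.06, north 54.0 cos 194° = -52.40
Net displacement: 18.97 east, -29.97 north. Direction back to start is (-18.97, 29.97): bearing = atan2(-18.97, 29.97) mod 360° = 327.67° ≈ 328°.

328°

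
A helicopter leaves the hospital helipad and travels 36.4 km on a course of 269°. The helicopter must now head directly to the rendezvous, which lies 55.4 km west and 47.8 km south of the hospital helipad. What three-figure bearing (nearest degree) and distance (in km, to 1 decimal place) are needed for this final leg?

Leg 1 (269°, 36.4 km): east 36.4 sin 269° = -36.39, north 36.4 cos 269° = -0.64
Current position: (-36.39, -0.64). Target: (-55.4, -47.8). Remaining: Δeast = -19.01, Δnorth = -47.16.
Bearing = atan2(-19.01, -47.16) mod 360° = 201.95°; distance = √((-19.01)² + (-47.16)²) = 50.850 km.

202°, 50.9 km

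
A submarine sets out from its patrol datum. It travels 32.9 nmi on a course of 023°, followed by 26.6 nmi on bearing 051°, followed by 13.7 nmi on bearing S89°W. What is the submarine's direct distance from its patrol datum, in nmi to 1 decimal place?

50.8 nmi

Leg 1 (023°, 32.9 nmi): east 32.9 sin 23° = 12.86, north 32.9 cos 23° = 30.28
Leg 2 (051°, 26.6 nmi): east 26.6 sin 51° = 20.67, north 26.6 cos 51° = 16.74
Leg 3 (S89°W, 13.7 nmi): east 13.7 sin 269° = -13.70, north 13.7 cos 269° = -0.24
Net: 19.83 east, 46.79 north. Distance = √((19.83)² + (46.79)²) = 50.814 nmi.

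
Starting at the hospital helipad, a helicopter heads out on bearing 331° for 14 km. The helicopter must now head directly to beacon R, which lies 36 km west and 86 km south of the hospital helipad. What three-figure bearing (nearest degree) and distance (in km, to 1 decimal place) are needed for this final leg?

197°, 102.5 km

Leg 1 (331°, 14 km): east 14 sin 331° = -6.79, north 14 cos 331° = 12.24
Current position: (-6.79, 12.24). Target: (-36, -86). Remaining: Δeast = -29.21, Δnorth = -98.24.
Bearing = atan2(-29.21, -98.24) mod 360° = 196.56°; distance = √((-29.21)² + (-98.24)²) = 102.496 km.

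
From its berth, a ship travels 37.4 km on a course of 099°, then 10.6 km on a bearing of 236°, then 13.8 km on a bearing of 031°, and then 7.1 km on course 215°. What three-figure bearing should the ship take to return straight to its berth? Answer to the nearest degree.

Leg 1 (099°, 37.4 km): east 37.4 sin 99° = 36.94, north 37.4 cos 99° = -5.85
Leg 2 (236°, 10.6 km): east 10.6 sin 236° = -8.79, north 10.6 cos 236° = -5.93
Leg 3 (031°, 13.8 km): east 13.8 sin 31° = 7.11, north 13.8 cos 31° = 11.83
Leg 4 (215°, 7.1 km): east 7.1 sin 215° = -4.07, north 7.1 cos 215° = -5.82
Net displacement: 31.19 east, -5.77 north. Direction back to start is (-31.19, 5.77): bearing = atan2(-31.19, 5.77) mod 360° = 280.47° ≈ 280°.

280°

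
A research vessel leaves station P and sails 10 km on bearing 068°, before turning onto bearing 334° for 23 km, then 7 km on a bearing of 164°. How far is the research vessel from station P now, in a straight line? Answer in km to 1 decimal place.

Leg 1 (068°, 10 km): east 10 sin 68° = 9.27, north 10 cos 68° = 3.75
Leg 2 (334°, 23 km): east 23 sin 334° = -10.08, north 23 cos 334° = 20.67
Leg 3 (164°, 7 km): east 7 sin 164° = 1.93, north 7 cos 164° = -6.73
Net: 1.12 east, 17.69 north. Distance = √((1.12)² + (17.69)²) = 17.725 km.

17.7 km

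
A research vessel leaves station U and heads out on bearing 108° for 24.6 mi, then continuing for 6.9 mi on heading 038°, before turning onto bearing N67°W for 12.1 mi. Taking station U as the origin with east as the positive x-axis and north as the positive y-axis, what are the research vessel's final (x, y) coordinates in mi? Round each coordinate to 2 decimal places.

(16.51, 2.56)

Leg 1 (108°, 24.6 mi): east 24.6 sin 108° = 23.40, north 24.6 cos 108° = -7.60
Leg 2 (038°, 6.9 mi): east 6.9 sin 38° = 4.25, north 6.9 cos 38° = 5.44
Leg 3 (N67°W, 12.1 mi): east 12.1 sin 293° = -11.14, north 12.1 cos 293° = 4.73
Summing: 16.51 mi east, 2.56 mi north → (16.51, 2.56).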